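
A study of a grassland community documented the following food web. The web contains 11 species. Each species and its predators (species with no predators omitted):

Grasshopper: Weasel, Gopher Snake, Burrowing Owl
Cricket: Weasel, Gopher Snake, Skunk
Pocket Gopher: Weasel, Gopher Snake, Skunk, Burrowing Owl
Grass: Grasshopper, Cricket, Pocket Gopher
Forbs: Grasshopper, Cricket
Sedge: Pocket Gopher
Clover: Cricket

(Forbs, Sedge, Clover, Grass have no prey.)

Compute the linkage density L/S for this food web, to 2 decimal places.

L/S = 1.55

There are L = 17 links among S = 11 species.
L/S = 17/11 = 1.5455 ≈ 1.55.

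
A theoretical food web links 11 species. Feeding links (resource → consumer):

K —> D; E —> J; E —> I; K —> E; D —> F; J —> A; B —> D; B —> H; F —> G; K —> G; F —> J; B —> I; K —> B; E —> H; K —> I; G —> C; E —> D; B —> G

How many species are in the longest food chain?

6 species

One longest chain: K → B → D → F → G → C.
It has 6 species and 5 links.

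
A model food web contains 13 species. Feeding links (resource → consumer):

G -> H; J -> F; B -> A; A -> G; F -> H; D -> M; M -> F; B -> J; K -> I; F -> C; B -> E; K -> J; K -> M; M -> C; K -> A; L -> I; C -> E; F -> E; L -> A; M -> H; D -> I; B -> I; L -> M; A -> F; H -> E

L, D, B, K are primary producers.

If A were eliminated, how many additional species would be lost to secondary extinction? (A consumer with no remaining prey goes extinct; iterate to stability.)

1

Remove A.
Round 1: G (all prey gone) → extinct.
No further losses. Total secondary extinctions: 1.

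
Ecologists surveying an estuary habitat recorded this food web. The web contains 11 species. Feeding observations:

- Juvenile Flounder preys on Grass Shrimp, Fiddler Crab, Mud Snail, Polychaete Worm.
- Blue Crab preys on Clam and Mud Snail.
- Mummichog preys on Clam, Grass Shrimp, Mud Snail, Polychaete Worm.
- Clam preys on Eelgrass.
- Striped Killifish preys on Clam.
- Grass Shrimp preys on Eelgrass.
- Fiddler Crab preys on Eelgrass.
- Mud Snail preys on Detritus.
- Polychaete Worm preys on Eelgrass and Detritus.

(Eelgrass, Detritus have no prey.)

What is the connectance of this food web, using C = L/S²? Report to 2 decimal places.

C = 0.14

The web has S = 11 species and L = 17 feeding links.
C = L / S² = 17 / 121 = 0.1405 ≈ 0.14.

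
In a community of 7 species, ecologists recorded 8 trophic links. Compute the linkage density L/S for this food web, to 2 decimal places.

There are L = 8 links among S = 7 species.
L/S = 8/7 = 1.1429 ≈ 1.14.

L/S = 1.14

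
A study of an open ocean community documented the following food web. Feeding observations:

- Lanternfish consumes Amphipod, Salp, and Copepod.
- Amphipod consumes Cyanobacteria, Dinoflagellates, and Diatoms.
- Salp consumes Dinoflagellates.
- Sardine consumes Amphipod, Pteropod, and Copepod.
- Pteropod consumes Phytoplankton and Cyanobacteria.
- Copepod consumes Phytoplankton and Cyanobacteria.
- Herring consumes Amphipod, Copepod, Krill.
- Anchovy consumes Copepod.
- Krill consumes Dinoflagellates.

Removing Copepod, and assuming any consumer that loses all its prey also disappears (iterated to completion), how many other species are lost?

1

Remove Copepod.
Round 1: Anchovy (all prey gone) → extinct.
No further losses. Total secondary extinctions: 1.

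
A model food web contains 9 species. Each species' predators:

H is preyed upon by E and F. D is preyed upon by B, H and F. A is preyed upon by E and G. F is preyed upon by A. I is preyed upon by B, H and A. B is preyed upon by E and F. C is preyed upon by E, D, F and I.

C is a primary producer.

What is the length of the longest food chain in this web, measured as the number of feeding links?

One longest chain: C → I → H → F → A → E.
It has 6 species and 5 links.

5 links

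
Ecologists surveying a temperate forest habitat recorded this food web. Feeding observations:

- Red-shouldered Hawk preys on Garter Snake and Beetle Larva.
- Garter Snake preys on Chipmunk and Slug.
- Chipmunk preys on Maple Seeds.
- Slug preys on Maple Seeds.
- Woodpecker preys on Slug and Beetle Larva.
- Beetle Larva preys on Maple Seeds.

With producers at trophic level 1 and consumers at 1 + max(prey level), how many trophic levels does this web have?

4

Producers (level 1): Maple Seeds.
Maple Seeds → Chipmunk → Garter Snake → Red-shouldered Hawk gives Red-shouldered Hawk level 4.
No species has a prey at level 4, so no species reaches level 5.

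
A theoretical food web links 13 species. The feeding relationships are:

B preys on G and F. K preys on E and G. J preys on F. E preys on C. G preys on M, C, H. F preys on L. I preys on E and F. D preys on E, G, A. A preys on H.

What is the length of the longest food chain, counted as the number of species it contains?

One longest chain: H → G → D.
It has 3 species and 2 links.

3 species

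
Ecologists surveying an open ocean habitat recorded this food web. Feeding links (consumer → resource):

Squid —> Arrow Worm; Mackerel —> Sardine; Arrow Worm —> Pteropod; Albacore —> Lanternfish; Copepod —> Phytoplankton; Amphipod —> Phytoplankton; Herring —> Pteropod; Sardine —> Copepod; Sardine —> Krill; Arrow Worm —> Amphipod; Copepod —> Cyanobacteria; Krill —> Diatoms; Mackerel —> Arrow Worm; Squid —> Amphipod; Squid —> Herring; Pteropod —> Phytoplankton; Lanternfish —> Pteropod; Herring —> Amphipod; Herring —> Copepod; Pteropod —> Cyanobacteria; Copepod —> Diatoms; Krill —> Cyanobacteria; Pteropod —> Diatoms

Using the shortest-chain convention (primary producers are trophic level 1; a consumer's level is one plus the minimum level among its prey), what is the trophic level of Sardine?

Phytoplankton is a producer → level 1.
Copepod eats Phytoplankton → level 2.
Sardine eats Copepod → level 3.
No prey of Sardine is below level 2, so 3 is the minimum.

Trophic level 3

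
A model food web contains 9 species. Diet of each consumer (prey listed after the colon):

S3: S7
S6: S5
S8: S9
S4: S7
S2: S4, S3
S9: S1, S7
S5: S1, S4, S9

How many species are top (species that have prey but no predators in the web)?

3

Top species (has prey, but nothing eats it): S8, S2, S6.
Count: 3.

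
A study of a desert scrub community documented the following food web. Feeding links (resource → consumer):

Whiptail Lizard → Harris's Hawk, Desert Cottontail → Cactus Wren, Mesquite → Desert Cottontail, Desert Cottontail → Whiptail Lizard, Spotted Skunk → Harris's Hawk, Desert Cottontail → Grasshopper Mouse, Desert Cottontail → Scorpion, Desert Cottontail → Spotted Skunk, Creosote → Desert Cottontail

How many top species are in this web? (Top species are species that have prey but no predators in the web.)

Top species (has prey, but nothing eats it): Grasshopper Mouse, Scorpion, Cactus Wren, Harris's Hawk.
Count: 4.

4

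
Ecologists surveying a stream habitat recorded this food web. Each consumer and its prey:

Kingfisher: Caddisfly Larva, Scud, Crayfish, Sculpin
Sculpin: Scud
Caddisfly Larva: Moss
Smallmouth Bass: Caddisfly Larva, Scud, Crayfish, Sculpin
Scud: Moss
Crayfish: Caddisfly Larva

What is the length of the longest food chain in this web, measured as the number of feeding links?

One longest chain: Moss → Caddisfly Larva → Crayfish → Smallmouth Bass.
It has 4 species and 3 links.

3 links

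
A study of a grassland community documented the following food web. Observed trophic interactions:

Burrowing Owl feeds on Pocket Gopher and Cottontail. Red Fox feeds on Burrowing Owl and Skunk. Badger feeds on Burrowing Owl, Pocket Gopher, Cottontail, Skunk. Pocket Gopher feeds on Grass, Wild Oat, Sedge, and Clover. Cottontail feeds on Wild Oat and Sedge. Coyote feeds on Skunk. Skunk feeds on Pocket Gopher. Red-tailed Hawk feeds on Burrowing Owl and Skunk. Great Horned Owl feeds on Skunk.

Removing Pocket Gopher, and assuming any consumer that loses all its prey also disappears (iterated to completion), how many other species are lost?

Remove Pocket Gopher.
Round 1: Skunk (all prey gone) → extinct.
Round 2: Coyote (all prey gone), Great Horned Owl (all prey gone) → extinct.
No further losses. Total secondary extinctions: 3.

3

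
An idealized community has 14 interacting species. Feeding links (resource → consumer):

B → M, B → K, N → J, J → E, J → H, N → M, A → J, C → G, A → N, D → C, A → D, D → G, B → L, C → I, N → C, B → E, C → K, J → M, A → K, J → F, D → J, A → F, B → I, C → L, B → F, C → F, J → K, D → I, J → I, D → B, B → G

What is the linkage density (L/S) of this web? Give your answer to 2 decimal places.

L/S = 2.21

There are L = 31 links among S = 14 species.
L/S = 31/14 = 2.2143 ≈ 2.21.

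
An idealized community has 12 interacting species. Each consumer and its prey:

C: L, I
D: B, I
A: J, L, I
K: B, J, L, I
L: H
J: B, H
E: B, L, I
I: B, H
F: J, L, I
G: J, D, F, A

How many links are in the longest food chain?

One longest chain: B → J → A → G.
It has 4 species and 3 links.

3 links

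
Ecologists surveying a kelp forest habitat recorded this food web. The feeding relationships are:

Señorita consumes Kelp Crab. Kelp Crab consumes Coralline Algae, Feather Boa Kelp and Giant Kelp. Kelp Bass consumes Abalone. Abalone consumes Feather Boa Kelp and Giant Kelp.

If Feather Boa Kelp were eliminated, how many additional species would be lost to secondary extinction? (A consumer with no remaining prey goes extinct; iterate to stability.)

0

Remove Feather Boa Kelp.
Every predator of it retains at least one other prey: Abalone still has Giant Kelp; Kelp Crab still has Coralline Algae, Giant Kelp.
No consumer loses all prey, so no secondary extinctions occur.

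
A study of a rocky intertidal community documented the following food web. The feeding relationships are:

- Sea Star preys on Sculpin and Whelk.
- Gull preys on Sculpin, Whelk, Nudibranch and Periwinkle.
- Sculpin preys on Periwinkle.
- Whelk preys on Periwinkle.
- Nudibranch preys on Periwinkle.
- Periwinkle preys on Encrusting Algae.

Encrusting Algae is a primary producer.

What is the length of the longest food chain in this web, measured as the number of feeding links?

3 links

One longest chain: Encrusting Algae → Periwinkle → Whelk → Gull.
It has 4 species and 3 links.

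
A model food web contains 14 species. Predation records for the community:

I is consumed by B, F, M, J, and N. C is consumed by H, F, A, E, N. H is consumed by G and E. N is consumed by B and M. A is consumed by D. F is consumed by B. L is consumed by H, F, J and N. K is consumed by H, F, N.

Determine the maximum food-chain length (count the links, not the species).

One longest chain: L → H → E.
It has 3 species and 2 links.

2 links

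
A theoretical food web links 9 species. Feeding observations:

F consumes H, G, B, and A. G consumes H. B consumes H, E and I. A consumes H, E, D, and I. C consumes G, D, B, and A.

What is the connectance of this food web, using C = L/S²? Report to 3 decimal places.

The web has S = 9 species and L = 16 feeding links.
C = L / S² = 16 / 81 = 0.1975 ≈ 0.198.

C = 0.198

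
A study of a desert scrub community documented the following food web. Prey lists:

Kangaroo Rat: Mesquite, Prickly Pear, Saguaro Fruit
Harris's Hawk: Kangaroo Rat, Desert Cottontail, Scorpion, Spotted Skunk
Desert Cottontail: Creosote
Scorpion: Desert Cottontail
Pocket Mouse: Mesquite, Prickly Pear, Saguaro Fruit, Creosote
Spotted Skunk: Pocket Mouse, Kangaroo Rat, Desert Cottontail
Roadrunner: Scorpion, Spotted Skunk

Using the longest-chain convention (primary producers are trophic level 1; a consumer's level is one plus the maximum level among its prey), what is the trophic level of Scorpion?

Trophic level 3

Creosote is a producer → level 1.
Desert Cottontail eats Creosote → level 2.
Scorpion eats Desert Cottontail → level 3.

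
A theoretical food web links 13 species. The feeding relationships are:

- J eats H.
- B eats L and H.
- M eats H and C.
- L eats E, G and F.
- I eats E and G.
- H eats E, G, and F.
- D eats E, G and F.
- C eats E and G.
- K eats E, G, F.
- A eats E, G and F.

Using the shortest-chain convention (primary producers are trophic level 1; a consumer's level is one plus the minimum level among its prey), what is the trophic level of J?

G is a producer → level 1.
H eats G → level 2.
J eats H → level 3.
No prey of J is below level 2, so 3 is the minimum.

Trophic level 3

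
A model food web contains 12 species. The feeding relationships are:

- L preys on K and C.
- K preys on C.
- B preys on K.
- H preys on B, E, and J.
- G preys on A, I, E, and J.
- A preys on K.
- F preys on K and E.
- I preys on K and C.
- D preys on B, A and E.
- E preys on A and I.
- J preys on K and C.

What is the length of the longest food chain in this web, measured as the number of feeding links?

One longest chain: C → K → A → E → D.
It has 5 species and 4 links.

4 links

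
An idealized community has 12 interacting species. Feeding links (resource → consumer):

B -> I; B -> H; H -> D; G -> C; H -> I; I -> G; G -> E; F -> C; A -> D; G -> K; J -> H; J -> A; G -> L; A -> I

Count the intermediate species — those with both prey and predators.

Intermediate species (has both prey and predators): A, H, I, G.
Count: 4.

4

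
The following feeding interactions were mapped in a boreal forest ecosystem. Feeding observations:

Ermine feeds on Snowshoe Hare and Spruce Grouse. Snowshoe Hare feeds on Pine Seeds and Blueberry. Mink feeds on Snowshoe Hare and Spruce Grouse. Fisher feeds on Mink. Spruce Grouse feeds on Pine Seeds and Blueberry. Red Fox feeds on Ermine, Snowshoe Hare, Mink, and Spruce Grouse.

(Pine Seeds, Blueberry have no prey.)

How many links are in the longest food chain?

One longest chain: Pine Seeds → Snowshoe Hare → Mink → Fisher.
It has 4 species and 3 links.

3 links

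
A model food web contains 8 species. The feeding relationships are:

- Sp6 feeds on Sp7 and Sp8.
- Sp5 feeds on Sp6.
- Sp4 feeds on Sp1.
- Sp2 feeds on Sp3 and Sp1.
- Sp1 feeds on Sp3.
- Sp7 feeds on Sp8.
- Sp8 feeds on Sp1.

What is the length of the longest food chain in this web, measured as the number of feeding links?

5 links

One longest chain: Sp3 → Sp1 → Sp8 → Sp7 → Sp6 → Sp5.
It has 6 species and 5 links.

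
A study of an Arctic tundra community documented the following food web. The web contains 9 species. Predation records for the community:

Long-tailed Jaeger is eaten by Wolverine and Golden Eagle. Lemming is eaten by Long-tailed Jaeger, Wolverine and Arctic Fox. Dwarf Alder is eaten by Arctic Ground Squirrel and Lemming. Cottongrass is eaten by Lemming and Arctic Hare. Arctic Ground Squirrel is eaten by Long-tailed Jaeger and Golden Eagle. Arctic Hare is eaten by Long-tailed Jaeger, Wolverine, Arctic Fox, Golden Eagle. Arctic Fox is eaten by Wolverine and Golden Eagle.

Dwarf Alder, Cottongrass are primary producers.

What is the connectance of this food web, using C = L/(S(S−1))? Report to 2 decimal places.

The web has S = 9 species and L = 17 feeding links.
C = L / (S(S−1)) = 17 / 72 = 0.2361 ≈ 0.24.

C = 0.24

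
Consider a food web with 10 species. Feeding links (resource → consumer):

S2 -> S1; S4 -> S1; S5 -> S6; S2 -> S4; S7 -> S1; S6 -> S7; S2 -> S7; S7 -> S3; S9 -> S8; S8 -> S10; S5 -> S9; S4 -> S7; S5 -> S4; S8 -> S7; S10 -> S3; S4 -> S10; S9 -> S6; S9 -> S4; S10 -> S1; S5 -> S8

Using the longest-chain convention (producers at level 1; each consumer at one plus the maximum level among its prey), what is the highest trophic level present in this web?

5

Producers (level 1): S2, S5.
S5 → S9 → S4 → S10 → S1 gives S1 level 5.
No species has a prey at level 5, so no species reaches level 6.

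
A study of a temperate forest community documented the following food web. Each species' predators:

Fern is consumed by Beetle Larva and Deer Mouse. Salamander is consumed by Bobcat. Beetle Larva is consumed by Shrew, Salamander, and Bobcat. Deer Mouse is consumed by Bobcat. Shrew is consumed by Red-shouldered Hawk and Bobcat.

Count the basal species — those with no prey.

Basal species (no prey listed): Fern.
Count: 1.

1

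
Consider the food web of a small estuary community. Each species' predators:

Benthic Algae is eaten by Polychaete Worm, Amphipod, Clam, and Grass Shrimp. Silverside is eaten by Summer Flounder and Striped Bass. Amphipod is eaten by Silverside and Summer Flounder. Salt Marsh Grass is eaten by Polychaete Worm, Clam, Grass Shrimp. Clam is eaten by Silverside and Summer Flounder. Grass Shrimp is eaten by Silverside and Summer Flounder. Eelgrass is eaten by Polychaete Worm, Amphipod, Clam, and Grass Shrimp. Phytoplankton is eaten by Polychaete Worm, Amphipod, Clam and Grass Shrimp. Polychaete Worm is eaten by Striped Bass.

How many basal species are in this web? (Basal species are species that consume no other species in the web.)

Basal species (no prey listed): Phytoplankton, Benthic Algae, Salt Marsh Grass, Eelgrass.
Count: 4.

4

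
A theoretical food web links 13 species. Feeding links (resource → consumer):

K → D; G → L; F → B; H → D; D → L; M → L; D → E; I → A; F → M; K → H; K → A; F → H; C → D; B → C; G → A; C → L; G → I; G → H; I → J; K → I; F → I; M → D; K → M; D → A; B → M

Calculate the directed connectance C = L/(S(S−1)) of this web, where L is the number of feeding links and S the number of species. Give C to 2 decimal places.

C = 0.16

The web has S = 13 species and L = 25 feeding links.
C = L / (S(S−1)) = 25 / 156 = 0.1603 ≈ 0.16.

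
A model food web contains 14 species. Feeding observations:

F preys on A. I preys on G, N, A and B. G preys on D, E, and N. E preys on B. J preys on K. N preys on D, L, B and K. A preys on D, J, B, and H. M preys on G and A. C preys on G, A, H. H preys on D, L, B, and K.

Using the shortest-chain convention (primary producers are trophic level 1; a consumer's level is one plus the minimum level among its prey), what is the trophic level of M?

D is a producer → level 1.
A eats D → level 2.
M eats A → level 3.
No prey of M is below level 2, so 3 is the minimum.

Trophic level 3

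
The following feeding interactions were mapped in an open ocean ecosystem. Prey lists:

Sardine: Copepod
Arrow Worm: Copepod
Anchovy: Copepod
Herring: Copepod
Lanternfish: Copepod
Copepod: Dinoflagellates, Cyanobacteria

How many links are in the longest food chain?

2 links

One longest chain: Dinoflagellates → Copepod → Anchovy.
It has 3 species and 2 links.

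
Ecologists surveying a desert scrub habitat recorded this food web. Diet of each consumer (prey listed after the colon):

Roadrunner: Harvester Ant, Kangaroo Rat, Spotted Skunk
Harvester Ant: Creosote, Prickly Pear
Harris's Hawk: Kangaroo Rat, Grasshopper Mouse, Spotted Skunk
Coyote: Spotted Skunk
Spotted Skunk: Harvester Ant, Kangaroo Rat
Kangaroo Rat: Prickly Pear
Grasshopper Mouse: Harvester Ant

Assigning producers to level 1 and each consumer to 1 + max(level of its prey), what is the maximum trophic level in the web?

Producers (level 1): Creosote, Prickly Pear.
Creosote → Harvester Ant → Spotted Skunk → Coyote gives Coyote level 4.
No species has a prey at level 4, so no species reaches level 5.

4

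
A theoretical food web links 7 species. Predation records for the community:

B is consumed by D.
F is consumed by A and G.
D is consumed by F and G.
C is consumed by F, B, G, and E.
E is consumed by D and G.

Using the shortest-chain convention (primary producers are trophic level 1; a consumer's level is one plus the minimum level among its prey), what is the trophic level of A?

Trophic level 3

C is a producer → level 1.
F eats C → level 2.
A eats F → level 3.
No prey of A is below level 2, so 3 is the minimum.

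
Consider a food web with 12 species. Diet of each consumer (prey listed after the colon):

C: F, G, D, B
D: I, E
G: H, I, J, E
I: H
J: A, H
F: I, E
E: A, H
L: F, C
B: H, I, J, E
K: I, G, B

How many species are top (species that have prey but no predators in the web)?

2

Top species (has prey, but nothing eats it): K, L.
Count: 2.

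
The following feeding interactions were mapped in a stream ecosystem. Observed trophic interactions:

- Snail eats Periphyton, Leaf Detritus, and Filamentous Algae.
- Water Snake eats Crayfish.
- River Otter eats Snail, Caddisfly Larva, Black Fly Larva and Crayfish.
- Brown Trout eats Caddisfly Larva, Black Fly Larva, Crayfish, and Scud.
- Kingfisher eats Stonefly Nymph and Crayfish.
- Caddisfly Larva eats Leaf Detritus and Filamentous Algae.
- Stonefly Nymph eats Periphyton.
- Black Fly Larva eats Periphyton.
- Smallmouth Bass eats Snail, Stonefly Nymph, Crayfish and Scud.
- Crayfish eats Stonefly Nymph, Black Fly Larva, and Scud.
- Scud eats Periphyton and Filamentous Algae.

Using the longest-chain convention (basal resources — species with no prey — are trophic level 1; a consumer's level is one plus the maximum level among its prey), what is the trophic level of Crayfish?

Trophic level 3

Periphyton has no prey (basal) → level 1.
Stonefly Nymph eats Periphyton → level 2.
Crayfish eats Stonefly Nymph (level 2); other prey at levels: Black Fly Larva 2, Scud 2 → level 3.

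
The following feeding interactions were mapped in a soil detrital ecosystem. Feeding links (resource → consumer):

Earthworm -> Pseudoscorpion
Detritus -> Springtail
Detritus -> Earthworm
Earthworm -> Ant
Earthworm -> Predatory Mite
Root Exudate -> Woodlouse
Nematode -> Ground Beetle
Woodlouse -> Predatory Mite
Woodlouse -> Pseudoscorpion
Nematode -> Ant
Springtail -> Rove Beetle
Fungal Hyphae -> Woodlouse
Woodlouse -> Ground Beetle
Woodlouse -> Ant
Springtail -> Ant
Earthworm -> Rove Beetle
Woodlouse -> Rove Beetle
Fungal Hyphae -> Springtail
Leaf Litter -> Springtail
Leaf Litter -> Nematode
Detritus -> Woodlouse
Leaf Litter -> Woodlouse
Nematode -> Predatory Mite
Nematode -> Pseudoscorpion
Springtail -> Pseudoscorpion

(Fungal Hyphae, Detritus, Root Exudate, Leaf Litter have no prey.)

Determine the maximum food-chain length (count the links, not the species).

One longest chain: Leaf Litter → Nematode → Predatory Mite.
It has 3 species and 2 links.

2 links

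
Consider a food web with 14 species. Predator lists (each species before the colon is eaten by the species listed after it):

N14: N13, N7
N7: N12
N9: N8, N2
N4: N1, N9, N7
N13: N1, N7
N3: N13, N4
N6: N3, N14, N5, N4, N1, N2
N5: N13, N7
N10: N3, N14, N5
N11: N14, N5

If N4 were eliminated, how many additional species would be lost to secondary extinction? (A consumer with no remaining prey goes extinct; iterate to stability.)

2

Remove N4.
Round 1: N9 (all prey gone) → extinct.
Round 2: N8 (all prey gone) → extinct.
No further losses. Total secondary extinctions: 2.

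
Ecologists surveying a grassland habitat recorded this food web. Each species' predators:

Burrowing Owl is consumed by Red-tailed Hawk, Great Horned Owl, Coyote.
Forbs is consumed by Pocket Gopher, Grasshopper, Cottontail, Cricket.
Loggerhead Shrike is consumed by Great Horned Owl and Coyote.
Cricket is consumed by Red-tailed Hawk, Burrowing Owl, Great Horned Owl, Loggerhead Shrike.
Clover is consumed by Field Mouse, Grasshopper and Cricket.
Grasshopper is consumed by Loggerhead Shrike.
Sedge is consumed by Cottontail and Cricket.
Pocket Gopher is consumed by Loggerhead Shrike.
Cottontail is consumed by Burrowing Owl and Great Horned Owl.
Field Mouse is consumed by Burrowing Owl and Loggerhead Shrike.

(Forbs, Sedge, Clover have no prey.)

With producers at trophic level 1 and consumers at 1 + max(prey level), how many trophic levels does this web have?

Producers (level 1): Forbs, Sedge, Clover.
Forbs → Grasshopper → Loggerhead Shrike → Great Horned Owl gives Great Horned Owl level 4.
No species has a prey at level 4, so no species reaches level 5.

4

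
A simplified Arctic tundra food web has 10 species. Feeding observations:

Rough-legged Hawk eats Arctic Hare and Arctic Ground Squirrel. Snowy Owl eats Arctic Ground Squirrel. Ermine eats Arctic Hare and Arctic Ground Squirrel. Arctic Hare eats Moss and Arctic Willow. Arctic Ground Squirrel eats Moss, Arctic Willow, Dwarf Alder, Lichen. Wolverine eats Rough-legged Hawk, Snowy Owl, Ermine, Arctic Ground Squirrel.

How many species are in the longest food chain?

One longest chain: Moss → Arctic Hare → Ermine → Wolverine.
It has 4 species and 3 links.

4 species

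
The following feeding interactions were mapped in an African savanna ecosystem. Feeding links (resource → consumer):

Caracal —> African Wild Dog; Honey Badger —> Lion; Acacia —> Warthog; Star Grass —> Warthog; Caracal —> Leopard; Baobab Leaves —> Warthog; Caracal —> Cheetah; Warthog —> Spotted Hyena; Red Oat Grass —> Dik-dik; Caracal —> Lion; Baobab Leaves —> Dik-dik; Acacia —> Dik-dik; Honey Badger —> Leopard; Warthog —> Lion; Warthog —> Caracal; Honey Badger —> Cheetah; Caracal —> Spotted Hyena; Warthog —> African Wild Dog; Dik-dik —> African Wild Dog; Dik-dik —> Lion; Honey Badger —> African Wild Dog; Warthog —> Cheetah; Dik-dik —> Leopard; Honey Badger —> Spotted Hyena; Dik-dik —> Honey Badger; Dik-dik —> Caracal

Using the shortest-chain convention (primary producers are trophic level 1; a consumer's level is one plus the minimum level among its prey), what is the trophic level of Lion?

Trophic level 3

Red Oat Grass is a producer → level 1.
Dik-dik eats Red Oat Grass → level 2.
Lion eats Dik-dik → level 3.
No prey of Lion is below level 2, so 3 is the minimum.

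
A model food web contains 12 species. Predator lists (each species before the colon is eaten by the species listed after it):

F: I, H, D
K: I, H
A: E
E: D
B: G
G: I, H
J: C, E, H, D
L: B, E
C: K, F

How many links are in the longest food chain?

One longest chain: J → C → F → I.
It has 4 species and 3 links.

3 links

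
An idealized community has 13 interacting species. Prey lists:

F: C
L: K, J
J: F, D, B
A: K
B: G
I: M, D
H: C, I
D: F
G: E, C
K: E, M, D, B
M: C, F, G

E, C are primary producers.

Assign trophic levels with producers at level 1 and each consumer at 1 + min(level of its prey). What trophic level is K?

Trophic level 2

E is a producer → level 1.
K eats E → level 2.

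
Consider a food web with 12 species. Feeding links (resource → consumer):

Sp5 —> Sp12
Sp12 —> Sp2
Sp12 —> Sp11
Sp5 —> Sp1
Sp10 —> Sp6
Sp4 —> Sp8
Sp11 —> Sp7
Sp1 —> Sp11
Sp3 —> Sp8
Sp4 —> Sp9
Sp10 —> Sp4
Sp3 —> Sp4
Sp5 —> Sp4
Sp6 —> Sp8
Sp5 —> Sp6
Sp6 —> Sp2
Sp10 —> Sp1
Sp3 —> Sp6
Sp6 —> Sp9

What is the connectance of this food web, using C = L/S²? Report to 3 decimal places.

C = 0.132

The web has S = 12 species and L = 19 feeding links.
C = L / S² = 19 / 144 = 0.1319 ≈ 0.132.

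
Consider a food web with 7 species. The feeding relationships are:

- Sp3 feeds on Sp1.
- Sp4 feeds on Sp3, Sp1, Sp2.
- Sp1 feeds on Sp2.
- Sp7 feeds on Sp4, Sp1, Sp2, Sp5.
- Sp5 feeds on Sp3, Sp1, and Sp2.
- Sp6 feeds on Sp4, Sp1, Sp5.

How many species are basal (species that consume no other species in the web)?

1

Basal species (no prey listed): Sp2.
Count: 1.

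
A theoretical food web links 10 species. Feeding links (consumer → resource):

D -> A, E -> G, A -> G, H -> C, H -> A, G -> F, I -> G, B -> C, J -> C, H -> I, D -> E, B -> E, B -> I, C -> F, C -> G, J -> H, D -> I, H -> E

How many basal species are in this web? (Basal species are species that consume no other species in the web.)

1

Basal species (no prey listed): F.
Count: 1.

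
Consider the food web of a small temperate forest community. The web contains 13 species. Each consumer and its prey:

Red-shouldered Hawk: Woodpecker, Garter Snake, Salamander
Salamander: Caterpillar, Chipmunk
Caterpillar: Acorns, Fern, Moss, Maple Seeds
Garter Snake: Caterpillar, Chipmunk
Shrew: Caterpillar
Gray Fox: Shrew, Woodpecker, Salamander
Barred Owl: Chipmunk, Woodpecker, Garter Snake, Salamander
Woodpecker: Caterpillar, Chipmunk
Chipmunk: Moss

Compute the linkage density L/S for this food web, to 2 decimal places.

L/S = 1.69

There are L = 22 links among S = 13 species.
L/S = 22/13 = 1.6923 ≈ 1.69.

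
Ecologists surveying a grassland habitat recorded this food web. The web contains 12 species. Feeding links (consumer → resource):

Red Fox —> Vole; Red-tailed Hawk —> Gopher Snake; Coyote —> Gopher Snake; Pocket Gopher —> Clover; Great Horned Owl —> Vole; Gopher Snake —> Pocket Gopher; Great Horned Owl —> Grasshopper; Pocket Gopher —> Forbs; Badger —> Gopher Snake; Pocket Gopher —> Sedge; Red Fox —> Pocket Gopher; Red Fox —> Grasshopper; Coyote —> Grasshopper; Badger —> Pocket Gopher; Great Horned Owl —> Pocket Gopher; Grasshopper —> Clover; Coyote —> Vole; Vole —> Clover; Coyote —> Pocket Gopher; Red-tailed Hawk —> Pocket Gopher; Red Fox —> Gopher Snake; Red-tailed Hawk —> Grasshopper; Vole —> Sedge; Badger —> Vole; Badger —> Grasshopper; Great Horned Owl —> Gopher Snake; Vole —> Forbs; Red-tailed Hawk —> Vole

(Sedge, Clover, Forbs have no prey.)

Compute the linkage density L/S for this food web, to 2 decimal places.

L/S = 2.33

There are L = 28 links among S = 12 species.
L/S = 28/12 = 2.3333 ≈ 2.33.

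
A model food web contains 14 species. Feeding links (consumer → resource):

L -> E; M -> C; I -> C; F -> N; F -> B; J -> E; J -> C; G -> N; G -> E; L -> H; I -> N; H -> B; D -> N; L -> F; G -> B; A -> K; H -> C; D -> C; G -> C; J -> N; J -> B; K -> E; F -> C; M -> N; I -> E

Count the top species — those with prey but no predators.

Top species (has prey, but nothing eats it): I, G, M, D, J, A, L.
Count: 7.

7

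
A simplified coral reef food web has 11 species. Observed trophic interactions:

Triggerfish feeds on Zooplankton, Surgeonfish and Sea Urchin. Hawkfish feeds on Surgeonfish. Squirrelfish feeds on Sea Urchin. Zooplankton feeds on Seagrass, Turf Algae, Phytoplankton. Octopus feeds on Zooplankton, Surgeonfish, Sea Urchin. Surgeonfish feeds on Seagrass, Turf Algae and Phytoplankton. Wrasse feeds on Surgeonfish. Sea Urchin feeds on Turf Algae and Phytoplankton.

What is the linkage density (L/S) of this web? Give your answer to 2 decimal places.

L/S = 1.55

There are L = 17 links among S = 11 species.
L/S = 17/11 = 1.5455 ≈ 1.55.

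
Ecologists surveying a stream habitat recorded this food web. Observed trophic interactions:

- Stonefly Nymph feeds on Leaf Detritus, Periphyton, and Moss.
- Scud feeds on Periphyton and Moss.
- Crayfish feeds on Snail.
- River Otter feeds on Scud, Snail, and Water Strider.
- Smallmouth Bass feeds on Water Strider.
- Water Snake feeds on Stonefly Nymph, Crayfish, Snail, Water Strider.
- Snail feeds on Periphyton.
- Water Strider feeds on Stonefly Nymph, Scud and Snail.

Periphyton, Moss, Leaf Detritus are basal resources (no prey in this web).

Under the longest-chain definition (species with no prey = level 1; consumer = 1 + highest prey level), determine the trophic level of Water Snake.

Trophic level 4

Periphyton has no prey (basal) → level 1.
Snail eats Periphyton → level 2.
Crayfish eats Snail → level 3.
Water Snake eats Crayfish (level 3); other prey at levels: Stonefly Nymph 2, Snail 2, Water Strider 3 → level 4.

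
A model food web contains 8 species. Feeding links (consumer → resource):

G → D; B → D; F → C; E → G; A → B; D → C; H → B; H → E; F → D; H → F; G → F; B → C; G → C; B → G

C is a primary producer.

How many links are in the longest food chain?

One longest chain: C → D → F → G → B → A.
It has 6 species and 5 links.

5 links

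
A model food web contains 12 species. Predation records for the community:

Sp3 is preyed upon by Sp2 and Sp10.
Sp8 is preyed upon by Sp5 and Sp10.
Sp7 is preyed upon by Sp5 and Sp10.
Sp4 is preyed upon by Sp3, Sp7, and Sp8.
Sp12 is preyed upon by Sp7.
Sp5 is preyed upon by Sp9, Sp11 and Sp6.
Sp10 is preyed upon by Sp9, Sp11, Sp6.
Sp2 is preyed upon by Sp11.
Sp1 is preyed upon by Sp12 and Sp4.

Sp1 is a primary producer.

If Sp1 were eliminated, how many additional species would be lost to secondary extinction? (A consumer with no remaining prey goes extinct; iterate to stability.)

Remove Sp1.
Round 1: Sp12 (all prey gone), Sp4 (all prey gone) → extinct.
Round 2: Sp8 (all prey gone), Sp3 (all prey gone), Sp7 (all prey gone) → extinct.
Round 3: Sp2 (all prey gone), Sp10 (all prey gone), Sp5 (all prey gone) → extinct.
Round 4: Sp9 (all prey gone), Sp11 (all prey gone), Sp6 (all prey gone) → extinct.
No further losses. Total secondary extinctions: 11.

11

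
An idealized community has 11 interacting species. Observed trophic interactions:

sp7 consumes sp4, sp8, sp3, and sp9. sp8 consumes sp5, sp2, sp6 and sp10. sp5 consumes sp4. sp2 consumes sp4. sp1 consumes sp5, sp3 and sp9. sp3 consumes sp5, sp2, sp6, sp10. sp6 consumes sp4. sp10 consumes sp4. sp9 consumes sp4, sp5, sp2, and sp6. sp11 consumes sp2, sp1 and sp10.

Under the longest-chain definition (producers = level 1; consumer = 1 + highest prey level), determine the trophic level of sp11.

Trophic level 5

sp4 is a producer → level 1.
sp10 eats sp4 → level 2.
sp3 eats sp10 (level 2); other prey at levels: sp6 2, sp2 2, sp5 2 → level 3.
sp1 eats sp3 (level 3); other prey at levels: sp5 2, sp9 3 → level 4.
sp11 eats sp1 (level 4); other prey at levels: sp10 2, sp2 2 → level 5.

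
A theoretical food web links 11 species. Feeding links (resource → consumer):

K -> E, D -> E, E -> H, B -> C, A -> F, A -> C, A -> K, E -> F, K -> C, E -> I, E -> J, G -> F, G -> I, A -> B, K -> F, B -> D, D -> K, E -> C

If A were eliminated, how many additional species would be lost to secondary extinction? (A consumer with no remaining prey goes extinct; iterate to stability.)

Remove A.
Round 1: B (all prey gone) → extinct.
Round 2: D (all prey gone) → extinct.
Round 3: K (all prey gone) → extinct.
Round 4: E (all prey gone) → extinct.
Round 5: C (all prey gone), H (all prey gone), J (all prey gone) → extinct.
No further losses. Total secondary extinctions: 7.

7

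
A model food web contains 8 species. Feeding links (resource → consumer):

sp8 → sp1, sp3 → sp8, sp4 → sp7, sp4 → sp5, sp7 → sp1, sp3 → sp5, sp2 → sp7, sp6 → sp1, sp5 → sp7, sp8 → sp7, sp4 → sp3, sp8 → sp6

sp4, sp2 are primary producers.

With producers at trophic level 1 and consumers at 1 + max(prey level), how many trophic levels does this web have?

5

Producers (level 1): sp4, sp2.
sp4 → sp3 → sp8 → sp6 → sp1 gives sp1 level 5.
No species has a prey at level 5, so no species reaches level 6.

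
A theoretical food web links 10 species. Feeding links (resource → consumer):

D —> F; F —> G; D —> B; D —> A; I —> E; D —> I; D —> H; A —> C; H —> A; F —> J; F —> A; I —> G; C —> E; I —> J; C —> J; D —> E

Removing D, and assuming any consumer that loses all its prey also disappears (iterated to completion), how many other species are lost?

Remove D.
Round 1: I (all prey gone), H (all prey gone), B (all prey gone), F (all prey gone) → extinct.
Round 2: G (all prey gone), A (all prey gone) → extinct.
Round 3: C (all prey gone) → extinct.
Round 4: J (all prey gone), E (all prey gone) → extinct.
No further losses. Total secondary extinctions: 9.

9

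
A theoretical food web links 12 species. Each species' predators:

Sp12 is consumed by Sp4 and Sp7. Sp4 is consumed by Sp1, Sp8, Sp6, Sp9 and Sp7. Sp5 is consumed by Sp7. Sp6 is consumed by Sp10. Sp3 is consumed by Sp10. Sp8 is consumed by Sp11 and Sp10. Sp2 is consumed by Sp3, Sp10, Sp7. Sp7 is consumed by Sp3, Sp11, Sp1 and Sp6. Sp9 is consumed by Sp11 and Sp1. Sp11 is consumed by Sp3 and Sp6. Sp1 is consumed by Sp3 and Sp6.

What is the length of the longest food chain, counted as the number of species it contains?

6 species

One longest chain: Sp12 → Sp4 → Sp9 → Sp1 → Sp3 → Sp10.
It has 6 species and 5 links.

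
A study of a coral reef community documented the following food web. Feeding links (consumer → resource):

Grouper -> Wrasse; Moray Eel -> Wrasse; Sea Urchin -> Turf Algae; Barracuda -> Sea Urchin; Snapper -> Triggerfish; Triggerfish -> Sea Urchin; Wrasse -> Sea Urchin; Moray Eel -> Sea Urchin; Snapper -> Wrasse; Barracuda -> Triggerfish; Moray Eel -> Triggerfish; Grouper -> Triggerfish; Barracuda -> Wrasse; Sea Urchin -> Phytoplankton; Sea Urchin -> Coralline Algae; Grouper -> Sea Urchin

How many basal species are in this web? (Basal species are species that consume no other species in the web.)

3

Basal species (no prey listed): Turf Algae, Coralline Algae, Phytoplankton.
Count: 3.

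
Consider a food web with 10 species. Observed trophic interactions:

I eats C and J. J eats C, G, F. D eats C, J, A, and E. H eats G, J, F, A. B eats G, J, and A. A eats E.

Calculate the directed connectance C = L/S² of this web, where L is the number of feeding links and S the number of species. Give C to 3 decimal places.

C = 0.170

The web has S = 10 species and L = 17 feeding links.
C = L / S² = 17 / 100 = 0.1700 ≈ 0.170.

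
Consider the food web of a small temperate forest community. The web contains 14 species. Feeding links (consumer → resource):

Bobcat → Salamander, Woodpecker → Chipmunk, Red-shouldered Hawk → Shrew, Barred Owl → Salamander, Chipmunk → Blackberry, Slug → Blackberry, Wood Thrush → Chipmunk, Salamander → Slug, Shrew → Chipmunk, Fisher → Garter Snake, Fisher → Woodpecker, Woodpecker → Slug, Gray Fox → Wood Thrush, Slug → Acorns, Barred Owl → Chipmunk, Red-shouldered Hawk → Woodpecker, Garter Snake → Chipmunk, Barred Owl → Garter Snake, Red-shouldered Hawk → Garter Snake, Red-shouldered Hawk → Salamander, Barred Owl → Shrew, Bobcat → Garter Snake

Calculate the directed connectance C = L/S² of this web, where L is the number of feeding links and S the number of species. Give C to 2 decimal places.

The web has S = 14 species and L = 22 feeding links.
C = L / S² = 22 / 196 = 0.1122 ≈ 0.11.

C = 0.11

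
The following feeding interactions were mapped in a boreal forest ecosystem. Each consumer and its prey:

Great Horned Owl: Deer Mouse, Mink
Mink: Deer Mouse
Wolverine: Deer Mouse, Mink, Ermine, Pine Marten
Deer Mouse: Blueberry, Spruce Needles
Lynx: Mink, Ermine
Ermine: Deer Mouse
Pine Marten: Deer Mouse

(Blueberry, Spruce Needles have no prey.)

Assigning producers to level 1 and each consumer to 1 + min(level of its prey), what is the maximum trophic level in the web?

4

Producers (level 1): Blueberry, Spruce Needles.
Following each consumer down to its lowest-level prey: Blueberry → Deer Mouse → Mink → Lynx (levels 1 through 4).
All prey of Lynx (Mink 3, Ermine 3) are at level 3 or above, so Lynx is at level 1 + 3 = 4.
Every consumer has at least one prey at level 3 or below, so none exceeds level 4.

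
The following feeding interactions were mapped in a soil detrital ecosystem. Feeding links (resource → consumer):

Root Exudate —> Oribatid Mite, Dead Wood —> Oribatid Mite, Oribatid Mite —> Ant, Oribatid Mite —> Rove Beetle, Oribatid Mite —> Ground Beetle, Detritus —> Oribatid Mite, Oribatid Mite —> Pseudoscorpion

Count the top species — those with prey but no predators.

Top species (has prey, but nothing eats it): Ant, Rove Beetle, Pseudoscorpion, Ground Beetle.
Count: 4.

4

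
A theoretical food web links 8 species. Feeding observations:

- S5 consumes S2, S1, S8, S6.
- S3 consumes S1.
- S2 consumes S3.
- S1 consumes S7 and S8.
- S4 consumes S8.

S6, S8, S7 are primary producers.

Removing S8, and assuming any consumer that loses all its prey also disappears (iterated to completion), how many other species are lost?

1

Remove S8.
Round 1: S4 (all prey gone) → extinct.
No further losses. Total secondary extinctions: 1.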